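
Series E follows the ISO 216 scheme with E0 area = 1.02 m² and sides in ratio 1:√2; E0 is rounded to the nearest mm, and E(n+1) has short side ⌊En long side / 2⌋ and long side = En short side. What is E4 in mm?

Let E0's short side be w mm. w · w√2 = 1.02 m² = 1,020,000 mm², so w ≈ 849.3 mm and w√2 ≈ 1201.0 mm → E0 = 849 × 1201 mm.
E1: ⌊1201/2⌋ × 849 = 600 × 849 mm
E2: ⌊849/2⌋ × 600 = 424 × 600 mm
E3: ⌊600/2⌋ × 424 = 300 × 424 mm
E4: ⌊424/2⌋ × 300 = 212 × 300 mm

212 × 300 mm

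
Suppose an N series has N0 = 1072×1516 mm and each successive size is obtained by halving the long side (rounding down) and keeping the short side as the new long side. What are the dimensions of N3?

N1: ⌊1516/2⌋ × 1072 = 758 × 1072 mm
N2: ⌊1072/2⌋ × 758 = 536 × 758 mm
N3: ⌊758/2⌋ × 536 = 379 × 536 mm

379 × 536 mm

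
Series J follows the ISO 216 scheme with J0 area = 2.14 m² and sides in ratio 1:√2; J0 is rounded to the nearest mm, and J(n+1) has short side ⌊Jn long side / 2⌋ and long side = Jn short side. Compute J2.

Let J0's short side be w mm. w · w√2 = 2.14 m² = 2,140,000 mm², so w ≈ 1230.1 mm and w√2 ≈ 1739.7 mm → J0 = 1230 × 1740 mm.
J1: ⌊1740/2⌋ × 1230 = 870 × 1230 mm
J2: ⌊1230/2⌋ × 870 = 615 × 870 mm

615 × 870 mm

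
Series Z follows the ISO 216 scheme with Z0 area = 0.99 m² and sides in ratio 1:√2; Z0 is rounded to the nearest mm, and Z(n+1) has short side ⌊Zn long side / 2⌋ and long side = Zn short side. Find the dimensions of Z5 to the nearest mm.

Let Z0's short side be w mm. w · w√2 = 0.99 m² = 990,000 mm², so w ≈ 836.7 mm and w√2 ≈ 1183.2 mm → Z0 = 837 × 1183 mm.
Z1: ⌊1183/2⌋ × 837 = 591 × 837 mm
Z2: ⌊837/2⌋ × 591 = 418 × 591 mm
Z3: ⌊591/2⌋ × 418 = 295 × 418 mm
Z4: ⌊418/2⌋ × 295 = 209 × 295 mm
Z5: ⌊295/2⌋ × 209 = 147 × 209 mm

147 × 209 mm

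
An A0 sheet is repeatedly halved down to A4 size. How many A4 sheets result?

A0 = 841 × 1189 mm; A4 = 210 × 297 mm.
Each halving step doubles the count; 4 steps from A0 to A4.
2^4 = 16.

16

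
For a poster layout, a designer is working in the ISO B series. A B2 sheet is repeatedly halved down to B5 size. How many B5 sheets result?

Each ISO step halves the sheet: 1 × B2 → 2 × B3 → 4 × B4 → 8 × B5
From B2 to B5 is 3 halving steps: 2^3 = 8.

8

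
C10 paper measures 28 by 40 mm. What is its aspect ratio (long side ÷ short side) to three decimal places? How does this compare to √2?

40 / 28 = 1.429
ISO 216 targets √2 ≈ 1.414; the +0.014 deviation is from mm rounding.

1.429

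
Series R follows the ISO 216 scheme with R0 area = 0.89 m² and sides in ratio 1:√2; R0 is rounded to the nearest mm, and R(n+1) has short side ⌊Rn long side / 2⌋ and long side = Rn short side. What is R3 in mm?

Let R0's short side be w mm. w · w√2 = 0.89 m² = 890,000 mm², so w ≈ 793.3 mm and w√2 ≈ 1121.9 mm → R0 = 793 × 1122 mm.
R1: ⌊1122/2⌋ × 793 = 561 × 793 mm
R2: ⌊793/2⌋ × 561 = 396 × 561 mm
R3: ⌊561/2⌋ × 396 = 280 × 396 mm

280 × 396 mm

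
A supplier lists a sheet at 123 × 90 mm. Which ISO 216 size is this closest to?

B7 (88 × 125 mm)

Aspect ratio 123/90 ≈ 1.367 (ISO target is √2 ≈ 1.414).
In the B-series (B0 = 1000 × 1414 mm): B7 = 88 × 125 mm.
Off by 4 mm total — nearest standard size.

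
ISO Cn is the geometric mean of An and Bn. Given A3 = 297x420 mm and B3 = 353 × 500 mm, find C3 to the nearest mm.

Short side: √(297 · 353) = √104841 ≈ 323.8 → 324 mm
Long side: √(420 · 500) = √210000 ≈ 458.3 → 458 mm

324 × 458 mm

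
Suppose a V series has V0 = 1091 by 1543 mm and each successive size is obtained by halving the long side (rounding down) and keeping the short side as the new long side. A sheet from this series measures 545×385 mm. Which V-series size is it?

V0: 1091 × 1543 mm
V1: 771 × 1091 mm
V2: 545 × 771 mm
V3: 385 × 545 mm
V4: 272 × 385 mm
→ matches V3.

V3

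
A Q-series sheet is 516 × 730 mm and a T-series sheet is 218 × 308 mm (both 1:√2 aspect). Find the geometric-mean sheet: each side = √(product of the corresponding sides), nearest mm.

335 × 474 mm

Short side: √(516 · 218) = √112488 ≈ 335.4 → 335 mm
Long side: √(730 · 308) = √224840 ≈ 474.2 → 474 mm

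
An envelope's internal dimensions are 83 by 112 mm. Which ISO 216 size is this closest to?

C7 (81 × 114 mm)

Aspect ratio 112/83 ≈ 1.349 (ISO target is √2 ≈ 1.414).
In the C-series (envelope sizes, between A and B): C7 = 81 × 114 mm.
Off by 4 mm total — nearest standard size.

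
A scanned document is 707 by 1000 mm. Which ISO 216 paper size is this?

B1 (707 × 1000 mm)

Aspect ratio 1000/707 ≈ 1.414 — close to the ISO √2 ≈ 1.414.
In the B-series (B0 = 1000 × 1414 mm): B1 = 707 × 1000 mm.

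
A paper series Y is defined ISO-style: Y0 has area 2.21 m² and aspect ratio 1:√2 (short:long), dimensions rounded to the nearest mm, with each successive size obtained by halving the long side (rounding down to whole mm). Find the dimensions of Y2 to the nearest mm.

625 × 884 mm

Let Y0's short side be w mm. w · w√2 = 2.21 m² = 2,210,000 mm², so w ≈ 1250.1 mm and w√2 ≈ 1767.9 mm → Y0 = 1250 × 1768 mm.
Y1: ⌊1768/2⌋ × 1250 = 884 × 1250 mm
Y2: ⌊1250/2⌋ × 884 = 625 × 884 mm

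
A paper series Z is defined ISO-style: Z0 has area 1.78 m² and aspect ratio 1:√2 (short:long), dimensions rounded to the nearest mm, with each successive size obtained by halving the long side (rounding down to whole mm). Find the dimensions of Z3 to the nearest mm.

Let Z0's short side be w mm. w · w√2 = 1.78 m² = 1,780,000 mm², so w ≈ 1121.9 mm and w√2 ≈ 1586.6 mm → Z0 = 1122 × 1587 mm.
Z1: ⌊1587/2⌋ × 1122 = 793 × 1122 mm
Z2: ⌊1122/2⌋ × 793 = 561 × 793 mm
Z3: ⌊793/2⌋ × 561 = 396 × 561 mm

396 × 561 mm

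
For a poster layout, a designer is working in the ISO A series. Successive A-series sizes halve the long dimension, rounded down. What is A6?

105 × 148 mm

A0 = 841 × 1189 mm (A0 has area 1 m², aspect 1:√2).
A1: ⌊1189/2⌋ × 841 = 594 × 841 mm
A2: ⌊841/2⌋ × 594 = 420 × 594 mm
A3: ⌊594/2⌋ × 420 = 297 × 420 mm
A4: ⌊420/2⌋ × 297 = 210 × 297 mm
A5: ⌊297/2⌋ × 210 = 148 × 210 mm
A6: ⌊210/2⌋ × 148 = 105 × 148 mm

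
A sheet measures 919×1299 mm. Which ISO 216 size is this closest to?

Aspect ratio 1299/919 ≈ 1.413 — close to the ISO √2 ≈ 1.414.
In the C-series (envelope sizes, between A and B): C0 = 917 × 1297 mm.
Off by 4 mm total — nearest standard size.

C0 (917 × 1297 mm)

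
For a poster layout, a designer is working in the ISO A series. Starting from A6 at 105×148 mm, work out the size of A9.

A7: ⌊148/2⌋ × 105 = 74 × 105 mm
A8: ⌊105/2⌋ × 74 = 52 × 74 mm
A9: ⌊74/2⌋ × 52 = 37 × 52 mm

37 × 52 mm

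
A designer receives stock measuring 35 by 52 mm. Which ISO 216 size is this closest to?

A9 (37 × 52 mm)

Aspect ratio 52/35 ≈ 1.486 (ISO target is √2 ≈ 1.414).
In the A-series (A0 area = 1 m²): A9 = 37 × 52 mm.
Off by 2 mm total — nearest standard size.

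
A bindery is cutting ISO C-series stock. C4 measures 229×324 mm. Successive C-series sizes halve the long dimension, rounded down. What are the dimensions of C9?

C5: ⌊324/2⌋ × 229 = 162 × 229 mm
C6: ⌊229/2⌋ × 162 = 114 × 162 mm
C7: ⌊162/2⌋ × 114 = 81 × 114 mm
C8: ⌊114/2⌋ × 81 = 57 × 81 mm
C9: ⌊81/2⌋ × 57 = 40 × 57 mm

40 × 57 mm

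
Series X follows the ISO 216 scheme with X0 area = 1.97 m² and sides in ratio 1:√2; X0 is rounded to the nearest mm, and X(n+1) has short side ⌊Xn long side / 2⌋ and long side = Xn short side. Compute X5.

208 × 295 mm

Let X0's short side be w mm. w · w√2 = 1.97 m² = 1,970,000 mm², so w ≈ 1180.3 mm and w√2 ≈ 1669.1 mm → X0 = 1180 × 1669 mm.
X1: ⌊1669/2⌋ × 1180 = 834 × 1180 mm
X2: ⌊1180/2⌋ × 834 = 590 × 834 mm
X3: ⌊834/2⌋ × 590 = 417 × 590 mm
X4: ⌊590/2⌋ × 417 = 295 × 417 mm
X5: ⌊417/2⌋ × 295 = 208 × 295 mm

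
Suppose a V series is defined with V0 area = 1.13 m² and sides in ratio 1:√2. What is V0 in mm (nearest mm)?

Let the short side be w mm. Then w · w√2 = 1.13 m² = 1,130,000 mm².
w² = 1,130,000/√2, so w ≈ 893.9 mm; long side = w√2 ≈ 1264.1 mm.

894 × 1264 mm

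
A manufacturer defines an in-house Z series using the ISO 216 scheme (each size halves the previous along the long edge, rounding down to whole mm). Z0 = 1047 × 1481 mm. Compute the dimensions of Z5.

185 × 261 mm

Z1 = 740 × 1047 mm (from Z0 by 1 halving).
Z2: ⌊1047/2⌋ × 740 = 523 × 740 mm
Z3: ⌊740/2⌋ × 523 = 370 × 523 mm
Z4: ⌊523/2⌋ × 370 = 261 × 370 mm
Z5: ⌊370/2⌋ × 261 = 185 × 261 mm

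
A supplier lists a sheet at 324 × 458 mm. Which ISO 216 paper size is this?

Aspect ratio 458/324 ≈ 1.414 — close to the ISO √2 ≈ 1.414.
In the C-series (envelope sizes, between A and B): C3 = 324 × 458 mm.

C3 (324 × 458 mm)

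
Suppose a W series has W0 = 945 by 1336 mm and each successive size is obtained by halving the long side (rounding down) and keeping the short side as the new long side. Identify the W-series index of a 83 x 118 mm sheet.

W0: 945 × 1336 mm
W1: 668 × 945 mm
W2: 472 × 668 mm
W3: 334 × 472 mm
W4: 236 × 334 mm
W5: 167 × 236 mm
W6: 118 × 167 mm
W7: 83 × 118 mm
W8: 59 × 83 mm
→ matches W7.

W7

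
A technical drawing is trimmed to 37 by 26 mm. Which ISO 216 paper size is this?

A10 (26 × 37 mm)

Aspect ratio 37/26 ≈ 1.423 — close to the ISO √2 ≈ 1.414.
In the A-series (A0 area = 1 m²): A10 = 26 × 37 mm.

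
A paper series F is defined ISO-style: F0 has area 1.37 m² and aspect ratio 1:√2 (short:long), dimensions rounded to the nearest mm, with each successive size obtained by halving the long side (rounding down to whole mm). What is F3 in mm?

Let F0's short side be w mm. w · w√2 = 1.37 m² = 1,370,000 mm², so w ≈ 984.2 mm and w√2 ≈ 1391.9 mm → F0 = 984 × 1392 mm.
F1: ⌊1392/2⌋ × 984 = 696 × 984 mm
F2: ⌊984/2⌋ × 696 = 492 × 696 mm
F3: ⌊696/2⌋ × 492 = 348 × 492 mm

348 × 492 mm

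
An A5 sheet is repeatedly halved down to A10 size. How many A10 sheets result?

32

Each ISO step halves the sheet: 1 × A5 → 2 × A6 → 4 × A7 → 8 × A8 → …
From A5 to A10 is 5 halving steps: 2^5 = 32.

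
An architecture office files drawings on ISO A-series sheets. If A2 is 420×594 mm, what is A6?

A3: ⌊594/2⌋ × 420 = 297 × 420 mm
A4: ⌊420/2⌋ × 297 = 210 × 297 mm
A5: ⌊297/2⌋ × 210 = 148 × 210 mm
A6: ⌊210/2⌋ × 148 = 105 × 148 mm

105 × 148 mm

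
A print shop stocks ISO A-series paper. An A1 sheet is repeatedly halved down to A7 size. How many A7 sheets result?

Each ISO step halves the sheet: 1 × A1 → 2 × A2 → 4 × A3 → 8 × A4 → …
From A1 to A7 is 6 halving steps: 2^6 = 64.

64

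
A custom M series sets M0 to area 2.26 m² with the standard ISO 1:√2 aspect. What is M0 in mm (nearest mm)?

Let the short side be w mm. Then w · w√2 = 2.26 m² = 2,260,000 mm².
w² = 2,260,000/√2, so w ≈ 1264.1 mm; long side = w√2 ≈ 1787.8 mm.

1264 × 1788 mm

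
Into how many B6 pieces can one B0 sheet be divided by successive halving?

Each ISO step halves the sheet: 1 × B0 → 2 × B1 → 4 × B2 → 8 × B3 → …
From B0 to B6 is 6 halving steps: 2^6 = 64.

64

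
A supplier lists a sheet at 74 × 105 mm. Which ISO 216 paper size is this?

A7 (74 × 105 mm)

Aspect ratio 105/74 ≈ 1.419 — close to the ISO √2 ≈ 1.414.
In the A-series (A0 area = 1 m²): A7 = 74 × 105 mm.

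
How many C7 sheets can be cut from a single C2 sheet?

Each ISO step halves the sheet: 1 × C2 → 2 × C3 → 4 × C4 → 8 × C5 → …
From C2 to C7 is 5 halving steps: 2^5 = 32.

32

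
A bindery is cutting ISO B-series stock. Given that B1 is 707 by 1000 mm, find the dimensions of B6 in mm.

125 × 176 mm

B2: ⌊1000/2⌋ × 707 = 500 × 707 mm
B3: ⌊707/2⌋ × 500 = 353 × 500 mm
B4: ⌊500/2⌋ × 353 = 250 × 353 mm
B5: ⌊353/2⌋ × 250 = 176 × 250 mm
B6: ⌊250/2⌋ × 176 = 125 × 176 mm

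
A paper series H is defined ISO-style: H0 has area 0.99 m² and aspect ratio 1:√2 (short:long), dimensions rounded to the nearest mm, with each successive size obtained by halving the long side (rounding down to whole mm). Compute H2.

418 × 591 mm

Let H0's short side be w mm. w · w√2 = 0.99 m² = 990,000 mm², so w ≈ 836.7 mm and w√2 ≈ 1183.2 mm → H0 = 837 × 1183 mm.
H1: ⌊1183/2⌋ × 837 = 591 × 837 mm
H2: ⌊837/2⌋ × 591 = 418 × 591 mm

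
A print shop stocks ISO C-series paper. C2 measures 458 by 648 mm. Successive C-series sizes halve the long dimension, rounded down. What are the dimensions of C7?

C3: ⌊648/2⌋ × 458 = 324 × 458 mm
C4: ⌊458/2⌋ × 324 = 229 × 324 mm
C5: ⌊324/2⌋ × 229 = 162 × 229 mm
C6: ⌊229/2⌋ × 162 = 114 × 162 mm
C7: ⌊162/2⌋ × 114 = 81 × 114 mm

81 × 114 mm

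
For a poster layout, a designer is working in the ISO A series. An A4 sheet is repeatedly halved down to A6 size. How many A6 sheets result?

A4 = 210 × 297 mm; A6 = 105 × 148 mm.
Each halving step doubles the count; 2 steps from A4 to A6.
2^2 = 4.

4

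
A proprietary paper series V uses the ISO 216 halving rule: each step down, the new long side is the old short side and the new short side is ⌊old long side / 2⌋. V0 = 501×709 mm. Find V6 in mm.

62 × 88 mm

V1 = 354 × 501 mm (from V0 by 1 halving).
V2: ⌊501/2⌋ × 354 = 250 × 354 mm
V3: ⌊354/2⌋ × 250 = 177 × 250 mm
V4: ⌊250/2⌋ × 177 = 125 × 177 mm
V5: ⌊177/2⌋ × 125 = 88 × 125 mm
V6: ⌊125/2⌋ × 88 = 62 × 88 mm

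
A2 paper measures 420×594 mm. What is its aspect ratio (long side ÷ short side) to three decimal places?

1.414

594 / 420 = 1.414
Matches √2 ≈ 1.414 — the ISO 216 defining ratio.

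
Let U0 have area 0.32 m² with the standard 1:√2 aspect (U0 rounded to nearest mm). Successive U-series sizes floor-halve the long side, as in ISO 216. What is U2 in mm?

238 × 336 mm

Let U0's short side be w mm. w · w√2 = 0.32 m² = 320,000 mm², so w ≈ 475.7 mm and w√2 ≈ 672.7 mm → U0 = 476 × 673 mm.
U1: ⌊673/2⌋ × 476 = 336 × 476 mm
U2: ⌊476/2⌋ × 336 = 238 × 336 mm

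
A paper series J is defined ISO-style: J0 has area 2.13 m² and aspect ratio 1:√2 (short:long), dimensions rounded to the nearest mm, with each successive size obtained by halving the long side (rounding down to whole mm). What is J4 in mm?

Let J0's short side be w mm. w · w√2 = 2.13 m² = 2,130,000 mm², so w ≈ 1227.2 mm and w√2 ≈ 1735.6 mm → J0 = 1227 × 1736 mm.
J1: ⌊1736/2⌋ × 1227 = 868 × 1227 mm
J2: ⌊1227/2⌋ × 868 = 613 × 868 mm
J3: ⌊868/2⌋ × 613 = 434 × 613 mm
J4: ⌊613/2⌋ × 434 = 306 × 434 mm

306 × 434 mm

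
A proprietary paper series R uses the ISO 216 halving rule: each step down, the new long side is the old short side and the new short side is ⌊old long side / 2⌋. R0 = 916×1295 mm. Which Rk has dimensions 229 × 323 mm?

R4

R0: 916 × 1295 mm
R1: 647 × 916 mm
R2: 458 × 647 mm
R3: 323 × 458 mm
R4: 229 × 323 mm
R5: 161 × 229 mm
→ matches R4.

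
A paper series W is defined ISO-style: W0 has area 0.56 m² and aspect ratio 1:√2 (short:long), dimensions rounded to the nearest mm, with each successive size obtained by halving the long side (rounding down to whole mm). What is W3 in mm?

222 × 314 mm

Let W0's short side be w mm. w · w√2 = 0.56 m² = 560,000 mm², so w ≈ 629.3 mm and w√2 ≈ 889.9 mm → W0 = 629 × 890 mm.
W1: ⌊890/2⌋ × 629 = 445 × 629 mm
W2: ⌊629/2⌋ × 445 = 314 × 445 mm
W3: ⌊445/2⌋ × 314 = 222 × 314 mm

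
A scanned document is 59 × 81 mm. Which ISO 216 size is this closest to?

C8 (57 × 81 mm)

Aspect ratio 81/59 ≈ 1.373 (ISO target is √2 ≈ 1.414).
In the C-series (envelope sizes, between A and B): C8 = 57 × 81 mm.
Off by 2 mm total — nearest standard size.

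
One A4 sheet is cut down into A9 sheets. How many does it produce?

32

Each ISO step halves the sheet: 1 × A4 → 2 × A5 → 4 × A6 → 8 × A7 → …
From A4 to A9 is 5 halving steps: 2^5 = 32.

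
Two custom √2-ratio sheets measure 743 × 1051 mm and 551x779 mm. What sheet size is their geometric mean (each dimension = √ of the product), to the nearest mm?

Short side: √(743 · 551) = √409393 ≈ 639.8 → 640 mm
Long side: √(1051 · 779) = √818729 ≈ 904.8 → 905 mm

640 × 905 mm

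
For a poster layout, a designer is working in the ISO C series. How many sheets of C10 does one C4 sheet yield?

Each ISO step halves the sheet: 1 × C4 → 2 × C5 → 4 × C6 → 8 × C7 → …
From C4 to C10 is 6 halving steps: 2^6 = 64.

64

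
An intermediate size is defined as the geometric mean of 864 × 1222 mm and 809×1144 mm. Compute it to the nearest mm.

836 × 1182 mm

Short side: √(864 · 809) = √698976 ≈ 836.0 → 836 mm
Long side: √(1222 · 1144) = √1397968 ≈ 1182.4 → 1182 mm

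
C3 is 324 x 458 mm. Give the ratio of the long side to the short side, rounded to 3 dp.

458 / 324 = 1.414
Matches √2 ≈ 1.414 — the ISO 216 defining ratio.

1.414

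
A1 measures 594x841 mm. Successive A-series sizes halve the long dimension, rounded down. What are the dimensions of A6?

105 × 148 mm

A2: ⌊841/2⌋ × 594 = 420 × 594 mm
A3: ⌊594/2⌋ × 420 = 297 × 420 mm
A4: ⌊420/2⌋ × 297 = 210 × 297 mm
A5: ⌊297/2⌋ × 210 = 148 × 210 mm
A6: ⌊210/2⌋ × 148 = 105 × 148 mm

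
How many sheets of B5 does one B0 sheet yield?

32

B0 = 1000 × 1414 mm; B5 = 176 × 250 mm.
Each halving step doubles the count; 5 steps from B0 to B5.
2^5 = 32.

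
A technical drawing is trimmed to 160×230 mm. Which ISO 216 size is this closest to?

Aspect ratio 230/160 ≈ 1.438 (ISO target is √2 ≈ 1.414).
In the C-series (envelope sizes, between A and B): C5 = 162 × 229 mm.
Off by 3 mm total — nearest standard size.

C5 (162 × 229 mm)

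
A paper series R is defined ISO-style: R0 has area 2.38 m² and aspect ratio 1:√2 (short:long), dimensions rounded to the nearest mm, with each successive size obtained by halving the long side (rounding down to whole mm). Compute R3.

458 × 648 mm

Let R0's short side be w mm. w · w√2 = 2.38 m² = 2,380,000 mm², so w ≈ 1297.3 mm and w√2 ≈ 1834.6 mm → R0 = 1297 × 1835 mm.
R1: ⌊1835/2⌋ × 1297 = 917 × 1297 mm
R2: ⌊1297/2⌋ × 917 = 648 × 917 mm
R3: ⌊917/2⌋ × 648 = 458 × 648 mm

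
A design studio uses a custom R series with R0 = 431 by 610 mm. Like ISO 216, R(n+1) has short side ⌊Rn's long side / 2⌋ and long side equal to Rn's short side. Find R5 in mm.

R1: ⌊610/2⌋ × 431 = 305 × 431 mm
R2: ⌊431/2⌋ × 305 = 215 × 305 mm
R3: ⌊305/2⌋ × 215 = 152 × 215 mm
R4: ⌊215/2⌋ × 152 = 107 × 152 mm
R5: ⌊152/2⌋ × 107 = 76 × 107 mm

76 × 107 mm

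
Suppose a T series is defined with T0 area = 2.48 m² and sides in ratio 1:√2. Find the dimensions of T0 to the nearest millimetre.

1324 × 1873 mm

Let the short side be w mm. Then w · w√2 = 2.48 m² = 2,480,000 mm².
w² = 2,480,000/√2, so w ≈ 1324.2 mm; long side = w√2 ≈ 1872.8 mm.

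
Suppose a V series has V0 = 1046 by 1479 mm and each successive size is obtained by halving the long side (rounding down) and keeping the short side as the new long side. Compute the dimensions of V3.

V1: ⌊1479/2⌋ × 1046 = 739 × 1046 mm
V2: ⌊1046/2⌋ × 739 = 523 × 739 mm
V3: ⌊739/2⌋ × 523 = 369 × 523 mm

369 × 523 mm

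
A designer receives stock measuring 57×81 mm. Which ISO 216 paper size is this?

Aspect ratio 81/57 ≈ 1.421 — close to the ISO √2 ≈ 1.414.
In the C-series (envelope sizes, between A and B): C8 = 57 × 81 mm.

C8 (57 × 81 mm)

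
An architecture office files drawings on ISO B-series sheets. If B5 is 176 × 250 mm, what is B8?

B6: ⌊250/2⌋ × 176 = 125 × 176 mm
B7: ⌊176/2⌋ × 125 = 88 × 125 mm
B8: ⌊125/2⌋ × 88 = 62 × 88 mm

62 × 88 mm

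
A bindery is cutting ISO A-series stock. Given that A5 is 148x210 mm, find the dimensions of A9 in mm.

A6: ⌊210/2⌋ × 148 = 105 × 148 mm
A7: ⌊148/2⌋ × 105 = 74 × 105 mm
A8: ⌊105/2⌋ × 74 = 52 × 74 mm
A9: ⌊74/2⌋ × 52 = 37 × 52 mm

37 × 52 mm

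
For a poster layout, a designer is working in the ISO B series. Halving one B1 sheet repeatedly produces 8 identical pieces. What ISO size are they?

8 = 2^3, so 3 halving steps.
B1 → B2 → … → B4 after 3 steps.

B4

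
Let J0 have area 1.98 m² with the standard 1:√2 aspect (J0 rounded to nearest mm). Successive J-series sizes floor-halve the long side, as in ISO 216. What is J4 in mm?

Let J0's short side be w mm. w · w√2 = 1.98 m² = 1,980,000 mm², so w ≈ 1183.2 mm and w√2 ≈ 1673.4 mm → J0 = 1183 × 1673 mm.
J1: ⌊1673/2⌋ × 1183 = 836 × 1183 mm
J2: ⌊1183/2⌋ × 836 = 591 × 836 mm
J3: ⌊836/2⌋ × 591 = 418 × 591 mm
J4: ⌊591/2⌋ × 418 = 295 × 418 mm

295 × 418 mm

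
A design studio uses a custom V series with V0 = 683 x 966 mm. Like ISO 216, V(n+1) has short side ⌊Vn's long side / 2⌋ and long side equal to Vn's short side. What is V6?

85 × 120 mm

V1 = 483 × 683 mm (from V0 by 1 halving).
V2: ⌊683/2⌋ × 483 = 341 × 483 mm
V3: ⌊483/2⌋ × 341 = 241 × 341 mm
V4: ⌊341/2⌋ × 241 = 170 × 241 mm
V5: ⌊241/2⌋ × 170 = 120 × 170 mm
V6: ⌊170/2⌋ × 120 = 85 × 120 mm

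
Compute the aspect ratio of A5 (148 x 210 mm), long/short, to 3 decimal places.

210 / 148 = 1.419
ISO 216 targets √2 ≈ 1.414; the +0.005 deviation is from mm rounding.

1.419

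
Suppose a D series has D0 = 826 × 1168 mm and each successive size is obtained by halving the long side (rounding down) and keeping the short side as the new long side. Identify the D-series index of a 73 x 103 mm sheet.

D0: 826 × 1168 mm
D1: 584 × 826 mm
D2: 413 × 584 mm
D3: 292 × 413 mm
D4: 206 × 292 mm
D5: 146 × 206 mm
D6: 103 × 146 mm
D7: 73 × 103 mm
D8: 51 × 73 mm
→ matches D7.

D7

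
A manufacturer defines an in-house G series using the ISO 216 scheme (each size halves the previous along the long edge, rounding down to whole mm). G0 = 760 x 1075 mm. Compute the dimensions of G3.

268 × 380 mm

G1: ⌊1075/2⌋ × 760 = 537 × 760 mm
G2: ⌊760/2⌋ × 537 = 380 × 537 mm
G3: ⌊537/2⌋ × 380 = 268 × 380 mm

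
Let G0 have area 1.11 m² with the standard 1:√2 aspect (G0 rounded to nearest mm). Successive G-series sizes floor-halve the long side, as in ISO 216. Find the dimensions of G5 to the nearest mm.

156 × 221 mm

Let G0's short side be w mm. w · w√2 = 1.11 m² = 1,110,000 mm², so w ≈ 885.9 mm and w√2 ≈ 1252.9 mm → G0 = 886 × 1253 mm.
G1: ⌊1253/2⌋ × 886 = 626 × 886 mm
G2: ⌊886/2⌋ × 626 = 443 × 626 mm
G3: ⌊626/2⌋ × 443 = 313 × 443 mm
G4: ⌊443/2⌋ × 313 = 221 × 313 mm
G5: ⌊313/2⌋ × 221 = 156 × 221 mm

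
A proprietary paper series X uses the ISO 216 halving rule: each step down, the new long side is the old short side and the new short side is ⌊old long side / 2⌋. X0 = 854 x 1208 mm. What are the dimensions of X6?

106 × 151 mm

X1: ⌊1208/2⌋ × 854 = 604 × 854 mm
X2: ⌊854/2⌋ × 604 = 427 × 604 mm
X3: ⌊604/2⌋ × 427 = 302 × 427 mm
X4: ⌊427/2⌋ × 302 = 213 × 302 mm
X5: ⌊302/2⌋ × 213 = 151 × 213 mm
X6: ⌊213/2⌋ × 151 = 106 × 151 mm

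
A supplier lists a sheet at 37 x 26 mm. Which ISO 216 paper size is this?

Aspect ratio 37/26 ≈ 1.423 — close to the ISO √2 ≈ 1.414.
In the A-series (A0 area = 1 m²): A10 = 26 × 37 mm.

A10 (26 × 37 mm)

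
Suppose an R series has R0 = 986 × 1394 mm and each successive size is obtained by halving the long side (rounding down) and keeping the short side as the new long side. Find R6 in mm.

123 × 174 mm

R1 = 697 × 986 mm (from R0 by 1 halving).
R2: ⌊986/2⌋ × 697 = 493 × 697 mm
R3: ⌊697/2⌋ × 493 = 348 × 493 mm
R4: ⌊493/2⌋ × 348 = 246 × 348 mm
R5: ⌊348/2⌋ × 246 = 174 × 246 mm
R6: ⌊246/2⌋ × 174 = 123 × 174 mm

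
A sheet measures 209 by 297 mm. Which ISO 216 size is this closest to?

A4 (210 × 297 mm)

Aspect ratio 297/209 ≈ 1.421 — close to the ISO √2 ≈ 1.414.
In the A-series (A0 area = 1 m²): A4 = 210 × 297 mm.
Off by 1 mm total — nearest standard size.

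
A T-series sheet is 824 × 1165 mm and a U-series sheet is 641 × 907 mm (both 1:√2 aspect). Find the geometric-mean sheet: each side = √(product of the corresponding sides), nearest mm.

727 × 1028 mm

Short side: √(824 · 641) = √528184 ≈ 726.8 → 727 mm
Long side: √(1165 · 907) = √1056655 ≈ 1027.9 → 1028 mm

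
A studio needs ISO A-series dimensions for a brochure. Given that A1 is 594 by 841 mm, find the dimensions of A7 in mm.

A2: ⌊841/2⌋ × 594 = 420 × 594 mm
A3: ⌊594/2⌋ × 420 = 297 × 420 mm
A4: ⌊420/2⌋ × 297 = 210 × 297 mm
A5: ⌊297/2⌋ × 210 = 148 × 210 mm
A6: ⌊210/2⌋ × 148 = 105 × 148 mm
A7: ⌊148/2⌋ × 105 = 74 × 105 mm

74 × 105 mm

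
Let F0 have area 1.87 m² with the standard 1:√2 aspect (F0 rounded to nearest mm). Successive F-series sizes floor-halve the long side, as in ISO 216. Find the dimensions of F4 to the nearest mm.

Let F0's short side be w mm. w · w√2 = 1.87 m² = 1,870,000 mm², so w ≈ 1149.9 mm and w√2 ≈ 1626.2 mm → F0 = 1150 × 1626 mm.
F1: ⌊1626/2⌋ × 1150 = 813 × 1150 mm
F2: ⌊1150/2⌋ × 813 = 575 × 813 mm
F3: ⌊813/2⌋ × 575 = 406 × 575 mm
F4: ⌊575/2⌋ × 406 = 287 × 406 mm

287 × 406 mm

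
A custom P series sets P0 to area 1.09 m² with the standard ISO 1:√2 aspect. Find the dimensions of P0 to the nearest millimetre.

Let the short side be w mm. Then w · w√2 = 1.09 m² = 1,090,000 mm².
w² = 1,090,000/√2, so w ≈ 877.9 mm; long side = w√2 ≈ 1241.6 mm.

878 × 1242 mm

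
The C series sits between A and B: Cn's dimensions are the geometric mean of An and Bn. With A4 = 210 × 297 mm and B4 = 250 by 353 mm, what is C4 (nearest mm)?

Short side: √(210 · 250) = √52500 ≈ 229.1 → 229 mm
Long side: √(297 · 353) = √104841 ≈ 323.8 → 324 mm

229 × 324 mm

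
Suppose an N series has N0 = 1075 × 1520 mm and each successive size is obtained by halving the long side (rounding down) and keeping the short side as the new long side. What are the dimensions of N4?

268 × 380 mm

N1: ⌊1520/2⌋ × 1075 = 760 × 1075 mm
N2: ⌊1075/2⌋ × 760 = 537 × 760 mm
N3: ⌊760/2⌋ × 537 = 380 × 537 mm
N4: ⌊537/2⌋ × 380 = 268 × 380 mm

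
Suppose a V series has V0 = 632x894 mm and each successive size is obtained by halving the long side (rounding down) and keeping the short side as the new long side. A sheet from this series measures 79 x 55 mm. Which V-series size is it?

V0: 632 × 894 mm
V1: 447 × 632 mm
V2: 316 × 447 mm
V3: 223 × 316 mm
V4: 158 × 223 mm
V5: 111 × 158 mm
V6: 79 × 111 mm
V7: 55 × 79 mm
V8: 39 × 55 mm
→ matches V7.

V7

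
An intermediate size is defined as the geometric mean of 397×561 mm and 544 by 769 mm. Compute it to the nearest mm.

Short side: √(397 · 544) = √215968 ≈ 464.7 → 465 mm
Long side: √(561 · 769) = √431409 ≈ 656.8 → 657 mm

465 × 657 mm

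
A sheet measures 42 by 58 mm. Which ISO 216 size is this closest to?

C9 (40 × 57 mm)

Aspect ratio 58/42 ≈ 1.381 (ISO target is √2 ≈ 1.414).
In the C-series (envelope sizes, between A and B): C9 = 40 × 57 mm.
Off by 3 mm total — nearest standard size.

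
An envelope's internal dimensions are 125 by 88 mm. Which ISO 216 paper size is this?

Aspect ratio 125/88 ≈ 1.420 — close to the ISO √2 ≈ 1.414.
In the B-series (B0 = 1000 × 1414 mm): B7 = 88 × 125 mm.

B7 (88 × 125 mm)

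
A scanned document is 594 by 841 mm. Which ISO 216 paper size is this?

A1 (594 × 841 mm)

Aspect ratio 841/594 ≈ 1.416 — close to the ISO √2 ≈ 1.414.
In the A-series (A0 area = 1 m²): A1 = 594 × 841 mm.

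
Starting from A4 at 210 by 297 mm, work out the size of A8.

A5: ⌊297/2⌋ × 210 = 148 × 210 mm
A6: ⌊210/2⌋ × 148 = 105 × 148 mm
A7: ⌊148/2⌋ × 105 = 74 × 105 mm
A8: ⌊105/2⌋ × 74 = 52 × 74 mm

52 × 74 mm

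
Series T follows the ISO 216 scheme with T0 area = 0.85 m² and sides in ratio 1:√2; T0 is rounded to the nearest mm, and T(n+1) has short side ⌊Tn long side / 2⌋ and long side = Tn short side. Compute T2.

387 × 548 mm

Let T0's short side be w mm. w · w√2 = 0.85 m² = 850,000 mm², so w ≈ 775.3 mm and w√2 ≈ 1096.4 mm → T0 = 775 × 1096 mm.
T1: ⌊1096/2⌋ × 775 = 548 × 775 mm
T2: ⌊775/2⌋ × 548 = 387 × 548 mm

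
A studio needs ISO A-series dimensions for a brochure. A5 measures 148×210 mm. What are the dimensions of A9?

37 × 52 mm

A6: ⌊210/2⌋ × 148 = 105 × 148 mm
A7: ⌊148/2⌋ × 105 = 74 × 105 mm
A8: ⌊105/2⌋ × 74 = 52 × 74 mm
A9: ⌊74/2⌋ × 52 = 37 × 52 mm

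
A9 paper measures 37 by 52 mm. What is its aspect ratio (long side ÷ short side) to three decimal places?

52 / 37 = 1.405
ISO 216 targets √2 ≈ 1.414; the -0.009 deviation is from mm rounding.

1.405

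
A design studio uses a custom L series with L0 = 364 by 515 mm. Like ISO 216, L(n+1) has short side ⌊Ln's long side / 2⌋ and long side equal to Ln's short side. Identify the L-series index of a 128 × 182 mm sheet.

L3

L0: 364 × 515 mm
L1: 257 × 364 mm
L2: 182 × 257 mm
L3: 128 × 182 mm
L4: 91 × 128 mm
→ matches L3.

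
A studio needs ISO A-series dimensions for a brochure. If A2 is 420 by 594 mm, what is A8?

52 × 74 mm

A3: ⌊594/2⌋ × 420 = 297 × 420 mm
A4: ⌊420/2⌋ × 297 = 210 × 297 mm
A5: ⌊297/2⌋ × 210 = 148 × 210 mm
A6: ⌊210/2⌋ × 148 = 105 × 148 mm
A7: ⌊148/2⌋ × 105 = 74 × 105 mm
A8: ⌊105/2⌋ × 74 = 52 × 74 mm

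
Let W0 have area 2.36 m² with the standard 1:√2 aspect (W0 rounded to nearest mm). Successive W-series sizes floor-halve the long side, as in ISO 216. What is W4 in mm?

323 × 456 mm

Let W0's short side be w mm. w · w√2 = 2.36 m² = 2,360,000 mm², so w ≈ 1291.8 mm and w√2 ≈ 1826.9 mm → W0 = 1292 × 1827 mm.
W1: ⌊1827/2⌋ × 1292 = 913 × 1292 mm
W2: ⌊1292/2⌋ × 913 = 646 × 913 mm
W3: ⌊913/2⌋ × 646 = 456 × 646 mm
W4: ⌊646/2⌋ × 456 = 323 × 456 mm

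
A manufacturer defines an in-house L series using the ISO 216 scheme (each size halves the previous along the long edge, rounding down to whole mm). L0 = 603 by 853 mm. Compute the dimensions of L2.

L1: ⌊853/2⌋ × 603 = 426 × 603 mm
L2: ⌊603/2⌋ × 426 = 301 × 426 mm

301 × 426 mm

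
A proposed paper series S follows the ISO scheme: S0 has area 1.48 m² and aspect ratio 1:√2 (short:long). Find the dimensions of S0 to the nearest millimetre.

1023 × 1447 mm

Let the short side be w mm. Then w · w√2 = 1.48 m² = 1,480,000 mm².
w² = 1,480,000/√2, so w ≈ 1023.0 mm; long side = w√2 ≈ 1446.7 mm.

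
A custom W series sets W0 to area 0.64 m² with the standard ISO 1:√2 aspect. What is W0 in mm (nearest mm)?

673 × 951 mm

Let the short side be w mm. Then w · w√2 = 0.64 m² = 640,000 mm².
w² = 640,000/√2, so w ≈ 672.7 mm; long side = w√2 ≈ 951.4 mm.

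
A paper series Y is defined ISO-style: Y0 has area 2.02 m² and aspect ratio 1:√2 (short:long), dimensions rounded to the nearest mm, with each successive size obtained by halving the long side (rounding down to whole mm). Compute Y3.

422 × 597 mm

Let Y0's short side be w mm. w · w√2 = 2.02 m² = 2,020,000 mm², so w ≈ 1195.1 mm and w√2 ≈ 1690.2 mm → Y0 = 1195 × 1690 mm.
Y1: ⌊1690/2⌋ × 1195 = 845 × 1195 mm
Y2: ⌊1195/2⌋ × 845 = 597 × 845 mm
Y3: ⌊845/2⌋ × 597 = 422 × 597 mm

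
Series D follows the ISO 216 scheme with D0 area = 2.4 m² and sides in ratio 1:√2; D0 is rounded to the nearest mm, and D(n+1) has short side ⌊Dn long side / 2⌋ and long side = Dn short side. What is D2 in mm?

Let D0's short side be w mm. w · w√2 = 2.4 m² = 2,400,000 mm², so w ≈ 1302.7 mm and w√2 ≈ 1842.3 mm → D0 = 1303 × 1842 mm.
D1: ⌊1842/2⌋ × 1303 = 921 × 1303 mm
D2: ⌊1303/2⌋ × 921 = 651 × 921 mm

651 × 921 mm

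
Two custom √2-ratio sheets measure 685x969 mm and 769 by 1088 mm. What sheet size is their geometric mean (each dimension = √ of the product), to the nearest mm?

726 × 1027 mm

Short side: √(685 · 769) = √526765 ≈ 725.8 → 726 mm
Long side: √(969 · 1088) = √1054272 ≈ 1026.8 → 1027 mm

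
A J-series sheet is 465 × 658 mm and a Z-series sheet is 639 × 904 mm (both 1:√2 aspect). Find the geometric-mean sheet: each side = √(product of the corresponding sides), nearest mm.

545 × 771 mm

Short side: √(465 · 639) = √297135 ≈ 545.1 → 545 mm
Long side: √(658 · 904) = √594832 ≈ 771.3 → 771 mm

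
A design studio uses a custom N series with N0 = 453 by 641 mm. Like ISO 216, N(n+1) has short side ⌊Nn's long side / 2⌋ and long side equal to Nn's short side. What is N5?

80 × 113 mm

N1 = 320 × 453 mm (from N0 by 1 halving).
N2: ⌊453/2⌋ × 320 = 226 × 320 mm
N3: ⌊320/2⌋ × 226 = 160 × 226 mm
N4: ⌊226/2⌋ × 160 = 113 × 160 mm
N5: ⌊160/2⌋ × 113 = 80 × 113 mm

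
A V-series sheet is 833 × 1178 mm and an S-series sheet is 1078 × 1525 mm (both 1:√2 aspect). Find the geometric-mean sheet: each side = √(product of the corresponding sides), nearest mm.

948 × 1340 mm

Short side: √(833 · 1078) = √897974 ≈ 947.6 → 948 mm
Long side: √(1178 · 1525) = √1796450 ≈ 1340.3 → 1340 mm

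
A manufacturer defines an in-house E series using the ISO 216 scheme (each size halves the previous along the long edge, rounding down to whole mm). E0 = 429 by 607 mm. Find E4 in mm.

E1: ⌊607/2⌋ × 429 = 303 × 429 mm
E2: ⌊429/2⌋ × 303 = 214 × 303 mm
E3: ⌊303/2⌋ × 214 = 151 × 214 mm
E4: ⌊214/2⌋ × 151 = 107 × 151 mm

107 × 151 mm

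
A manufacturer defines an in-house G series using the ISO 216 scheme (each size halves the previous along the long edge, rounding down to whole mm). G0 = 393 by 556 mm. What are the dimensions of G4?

G1: ⌊556/2⌋ × 393 = 278 × 393 mm
G2: ⌊393/2⌋ × 278 = 196 × 278 mm
G3: ⌊278/2⌋ × 196 = 139 × 196 mm
G4: ⌊196/2⌋ × 139 = 98 × 139 mm

98 × 139 mm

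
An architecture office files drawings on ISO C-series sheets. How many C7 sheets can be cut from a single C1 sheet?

Each ISO step halves the sheet: 1 × C1 → 2 × C2 → 4 × C3 → 8 × C4 → …
From C1 to C7 is 6 halving steps: 2^6 = 64.

64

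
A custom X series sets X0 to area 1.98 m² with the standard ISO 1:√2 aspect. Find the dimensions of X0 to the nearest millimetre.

Let the short side be w mm. Then w · w√2 = 1.98 m² = 1,980,000 mm².
w² = 1,980,000/√2, so w ≈ 1183.2 mm; long side = w√2 ≈ 1673.4 mm.

1183 × 1673 mm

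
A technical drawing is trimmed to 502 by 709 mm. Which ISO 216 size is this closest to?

Aspect ratio 709/502 ≈ 1.412 — close to the ISO √2 ≈ 1.414.
In the B-series (B0 = 1000 × 1414 mm): B2 = 500 × 707 mm.
Off by 4 mm total — nearest standard size.

B2 (500 × 707 mm)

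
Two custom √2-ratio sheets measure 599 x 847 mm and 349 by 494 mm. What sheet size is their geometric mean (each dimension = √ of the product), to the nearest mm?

Short side: √(599 · 349) = √209051 ≈ 457.2 → 457 mm
Long side: √(847 · 494) = √418418 ≈ 646.9 → 647 mm

457 × 647 mm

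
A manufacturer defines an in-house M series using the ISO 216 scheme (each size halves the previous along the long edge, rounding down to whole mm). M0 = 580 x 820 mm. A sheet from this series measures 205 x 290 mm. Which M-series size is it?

M0: 580 × 820 mm
M1: 410 × 580 mm
M2: 290 × 410 mm
M3: 205 × 290 mm
M4: 145 × 205 mm
→ matches M3.

M3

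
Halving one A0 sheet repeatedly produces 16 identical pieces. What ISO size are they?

A4

16 = 2^4, so 4 halving steps.
A0 → A1 → … → A4 after 4 steps.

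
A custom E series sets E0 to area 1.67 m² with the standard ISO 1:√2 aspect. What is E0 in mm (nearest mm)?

1087 × 1537 mm

Let the short side be w mm. Then w · w√2 = 1.67 m² = 1,670,000 mm².
w² = 1,670,000/√2, so w ≈ 1086.7 mm; long side = w√2 ≈ 1536.8 mm.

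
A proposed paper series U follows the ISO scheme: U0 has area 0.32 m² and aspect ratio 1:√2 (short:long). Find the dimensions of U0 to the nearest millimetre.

Let the short side be w mm. Then w · w√2 = 0.32 m² = 320,000 mm².
w² = 320,000/√2, so w ≈ 475.7 mm; long side = w√2 ≈ 672.7 mm.

476 × 673 mm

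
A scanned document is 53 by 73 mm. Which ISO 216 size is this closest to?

A8 (52 × 74 mm)

Aspect ratio 73/53 ≈ 1.377 (ISO target is √2 ≈ 1.414).
In the A-series (A0 area = 1 m²): A8 = 52 × 74 mm.
Off by 2 mm total — nearest standard size.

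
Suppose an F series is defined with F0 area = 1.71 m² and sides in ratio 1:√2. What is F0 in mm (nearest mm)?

1100 × 1555 mm

Let the short side be w mm. Then w · w√2 = 1.71 m² = 1,710,000 mm².
w² = 1,710,000/√2, so w ≈ 1099.6 mm; long side = w√2 ≈ 1555.1 mm.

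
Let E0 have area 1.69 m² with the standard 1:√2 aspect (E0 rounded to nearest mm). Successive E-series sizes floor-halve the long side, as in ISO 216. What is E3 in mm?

386 × 546 mm

Let E0's short side be w mm. w · w√2 = 1.69 m² = 1,690,000 mm², so w ≈ 1093.2 mm and w√2 ≈ 1546.0 mm → E0 = 1093 × 1546 mm.
E1: ⌊1546/2⌋ × 1093 = 773 × 1093 mm
E2: ⌊1093/2⌋ × 773 = 546 × 773 mm
E3: ⌊773/2⌋ × 546 = 386 × 546 mm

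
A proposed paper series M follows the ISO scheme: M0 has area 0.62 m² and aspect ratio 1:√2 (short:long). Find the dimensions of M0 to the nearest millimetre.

662 × 936 mm

Let the short side be w mm. Then w · w√2 = 0.62 m² = 620,000 mm².
w² = 620,000/√2, so w ≈ 662.1 mm; long side = w√2 ≈ 936.4 mm.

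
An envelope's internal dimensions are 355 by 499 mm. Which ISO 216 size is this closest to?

Aspect ratio 499/355 ≈ 1.406 — close to the ISO √2 ≈ 1.414.
In the B-series (B0 = 1000 × 1414 mm): B3 = 353 × 500 mm.
Off by 3 mm total — nearest standard size.

B3 (353 × 500 mm)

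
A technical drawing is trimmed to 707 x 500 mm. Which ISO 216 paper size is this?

Aspect ratio 707/500 ≈ 1.414 — close to the ISO √2 ≈ 1.414.
In the B-series (B0 = 1000 × 1414 mm): B2 = 500 × 707 mm.

B2 (500 × 707 mm)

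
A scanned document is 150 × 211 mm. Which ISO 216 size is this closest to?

Aspect ratio 211/150 ≈ 1.407 — close to the ISO √2 ≈ 1.414.
In the A-series (A0 area = 1 m²): A5 = 148 × 210 mm.
Off by 3 mm total — nearest standard size.

A5 (148 × 210 mm)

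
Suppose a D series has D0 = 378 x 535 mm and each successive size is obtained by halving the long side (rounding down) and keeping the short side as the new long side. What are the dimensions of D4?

D1 = 267 × 378 mm (from D0 by 1 halving).
D2: ⌊378/2⌋ × 267 = 189 × 267 mm
D3: ⌊267/2⌋ × 189 = 133 × 189 mm
D4: ⌊189/2⌋ × 133 = 94 × 133 mm

94 × 133 mm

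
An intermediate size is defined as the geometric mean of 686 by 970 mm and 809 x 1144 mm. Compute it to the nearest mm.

745 × 1053 mm

Short side: √(686 · 809) = √554974 ≈ 745.0 → 745 mm
Long side: √(970 · 1144) = √1109680 ≈ 1053.4 → 1053 mm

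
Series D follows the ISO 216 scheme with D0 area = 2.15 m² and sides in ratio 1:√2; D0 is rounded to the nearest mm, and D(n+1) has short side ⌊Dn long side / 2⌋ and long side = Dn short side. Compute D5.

218 × 308 mm

Let D0's short side be w mm. w · w√2 = 2.15 m² = 2,150,000 mm², so w ≈ 1233.0 mm and w√2 ≈ 1743.7 mm → D0 = 1233 × 1744 mm.
D1: ⌊1744/2⌋ × 1233 = 872 × 1233 mm
D2: ⌊1233/2⌋ × 872 = 616 × 872 mm
D3: ⌊872/2⌋ × 616 = 436 × 616 mm
D4: ⌊616/2⌋ × 436 = 308 × 436 mm
D5: ⌊436/2⌋ × 308 = 218 × 308 mm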